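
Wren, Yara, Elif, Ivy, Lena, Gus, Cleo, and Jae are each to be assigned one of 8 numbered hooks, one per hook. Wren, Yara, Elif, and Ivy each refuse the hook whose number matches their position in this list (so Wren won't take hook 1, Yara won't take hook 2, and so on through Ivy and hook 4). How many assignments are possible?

Let Aᵢ (for 1 ≤ i ≤ 4) be the placements that put person i in their forbidden hook. Any j of these fix j positions, leaving (8−j)! ways to fill the rest, and there are C(4,j) ways to pick which j.
By inclusion–exclusion, the number of valid placements is Σ_{j=0}^{4} (−1)^j C(4,j)·(8−j)!.
Computing: 40320 − 20160 + 4320 − 480 + 24 = 24024.

24024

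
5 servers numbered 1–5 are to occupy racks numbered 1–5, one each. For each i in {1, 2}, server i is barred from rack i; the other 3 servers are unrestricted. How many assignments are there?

78

Let Aᵢ (for i ∈ {1, 2}) be the placements that put server i in its forbidden rack. Any j of these fix j positions, leaving (5−j)! ways to fill the rest, and there are C(2,j) ways to pick which j.
By inclusion–exclusion, the number of valid placements is Σ_{j=0}^{2} (−1)^j C(2,j)·(5−j)!.
Computing: 120 − 48 + 6 = 78.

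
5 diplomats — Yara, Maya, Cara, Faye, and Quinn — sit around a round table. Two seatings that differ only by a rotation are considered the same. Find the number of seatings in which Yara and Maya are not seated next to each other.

12

Without the restriction there are (4)! = 24 seatings.
Seatings with Yara beside Maya: treat them as a block with 2 internal orders, giving 2 × (3)! = 12.
Subtracting, 24 − 12 = 12.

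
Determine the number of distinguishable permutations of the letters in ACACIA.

60

ACACIA has 6 letters with A appearing 3 times and C appearing twice.
The number of distinct arrangements is 6!/(3!·2!) = 720/12 = 60.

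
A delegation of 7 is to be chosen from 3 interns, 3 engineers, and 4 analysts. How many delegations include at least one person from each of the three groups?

Unrestricted: C(10,7) = 120 ways to pick any 7 of the 10.
Subtract selections that omit an entire group: no interns → C(7,7) = 1; no engineers → C(7,7) = 1; no analysts → C(6,7) = 0.
Add back selections omitting two groups (i.e. drawn from a single group): C(3,7) + C(3,7) + C(4,7) = 0.
By inclusion–exclusion: 120 − 2 + 0 = 118.

118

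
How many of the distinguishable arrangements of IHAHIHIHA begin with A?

With the first slot taken by A, it remains to arrange the other 8 letters (IHHIHIHA).
Those 8 letters have H appearing 4 times and I appearing 3 times, giving (8)!/(4!·3!) = 280.

280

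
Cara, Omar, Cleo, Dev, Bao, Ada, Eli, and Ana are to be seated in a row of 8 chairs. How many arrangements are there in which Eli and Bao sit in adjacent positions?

10080

Glue Eli and Bao into one block (2 internal orders), leaving 7 units to arrange in a row.
So the count is 2·(7)! = 10080.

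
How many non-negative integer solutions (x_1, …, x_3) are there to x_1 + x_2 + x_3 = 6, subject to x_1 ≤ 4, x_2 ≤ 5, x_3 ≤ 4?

By stars and bars, unrestricted non-negative solutions to x_1+…+x_3 = 6 number C(6+2,2) = 28.
Subtract solutions that violate a single cap (substitute x_i' = x_i − (cap_i+1)): x_1 ≥ 5 gives C(3,2) = 3; x_2 ≥ 6 gives C(2,2) = 1; x_3 ≥ 5 gives C(3,2) = 3. Together 7.
No two caps can be exceeded simultaneously, so the pair terms are all 0.
By inclusion–exclusion the count is 28 − 7 + 0 = 21.

21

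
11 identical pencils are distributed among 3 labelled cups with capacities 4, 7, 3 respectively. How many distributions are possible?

By stars and bars, unrestricted non-negative solutions to x_1+…+x_3 = 11 number C(11+2,2) = 78.
Subtract solutions that violate a single cap (substitute x_i' = x_i − (cap_i+1)): x_1 ≥ 5 gives C(8,2) = 28; x_2 ≥ 8 gives C(5,2) = 10; x_3 ≥ 4 gives C(9,2) = 36. Together 74.
Add back pairs where two caps are both exceeded: 0 + 6 + 0 = 6.
By inclusion–exclusion the count is 78 − 74 + 6 = 10.

10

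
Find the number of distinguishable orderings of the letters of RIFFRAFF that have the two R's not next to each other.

630

Total arrangements of RIFFRAFF: 8!/(4!·2!) = 840.
If the two R's are adjacent, glue them into one block, leaving 7 items to arrange: (7)!/(4!) = 210 ways.
Hence 840 − 210 = 630.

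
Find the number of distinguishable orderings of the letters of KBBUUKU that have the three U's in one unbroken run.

30

Treat the 3 copies of U as a single block. The multiset to arrange is then {UUU, B, B, K, K}, 5 items in all.
That gives (5)!/(2!·2!) = 30 arrangements.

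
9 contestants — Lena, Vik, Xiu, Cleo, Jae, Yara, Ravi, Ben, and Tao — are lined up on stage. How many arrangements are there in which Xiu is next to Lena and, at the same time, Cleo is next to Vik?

Treat {Xiu,Lena} as one block (2 orders) and {Cleo,Vik} as another (2 orders).
That leaves 7 units to arrange: 2 × 2 × 7! = 4 × 5040 = 20160.

20160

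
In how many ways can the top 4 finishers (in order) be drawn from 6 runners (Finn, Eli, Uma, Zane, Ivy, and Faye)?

360

This is an ordered selection of 4 from 6: P(6,4).
That gives 6 × 5 × 4 × 3 = 360.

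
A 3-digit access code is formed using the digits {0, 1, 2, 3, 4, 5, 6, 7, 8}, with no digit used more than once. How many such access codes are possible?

504

Choose and order 3 of the 9 symbols: the first digit has 9 options, the next 8, then 7.
9 × 8 × 7 = 504.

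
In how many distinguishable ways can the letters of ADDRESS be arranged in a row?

Letter multiplicities in ADDRESS: A×1, D×2, E×1, R×1, S×2.
Dividing 7! = 5040 by 2!·2! = 4 for the repeated letters gives 1260.

1260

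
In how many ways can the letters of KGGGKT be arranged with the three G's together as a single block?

Treat the 3 copies of G as a single block. The multiset to arrange is then {GGG, K, K, T}, 4 items in all.
That gives (4)!/(2!) = 12 arrangements.

12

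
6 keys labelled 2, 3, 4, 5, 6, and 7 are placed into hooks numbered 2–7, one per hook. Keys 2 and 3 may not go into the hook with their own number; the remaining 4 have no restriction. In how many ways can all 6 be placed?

Let Aᵢ (for i ∈ {2, 3}) be the placements that put key i in its forbidden hook. Any j of these fix j positions, leaving (6−j)! ways to fill the rest, and there are C(2,j) ways to pick which j.
By inclusion–exclusion, the number of valid placements is Σ_{j=0}^{2} (−1)^j C(2,j)·(6−j)!.
Computing: 720 − 240 + 24 = 504.

504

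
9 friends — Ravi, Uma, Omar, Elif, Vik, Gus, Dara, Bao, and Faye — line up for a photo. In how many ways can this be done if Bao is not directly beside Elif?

282240

Of the 9! = 362880 arrangements, those with Bao and Elif adjacent number 2 × 8! = 80640 (treat the pair as a block with 2 internal orders).
So 362880 − 80640 = 282240 arrangements keep them apart.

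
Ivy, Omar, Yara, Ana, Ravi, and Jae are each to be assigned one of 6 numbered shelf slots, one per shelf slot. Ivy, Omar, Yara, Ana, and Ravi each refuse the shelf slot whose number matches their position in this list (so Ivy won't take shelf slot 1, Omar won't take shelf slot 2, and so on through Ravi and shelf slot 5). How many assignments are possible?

309

Let Aᵢ (for 1 ≤ i ≤ 5) be the placements that put person i in their forbidden shelf slot. Any j of these fix j positions, leaving (6−j)! ways to fill the rest, and there are C(5,j) ways to pick which j.
By inclusion–exclusion, the number of valid placements is Σ_{j=0}^{5} (−1)^j C(5,j)·(6−j)!.
Computing: 720 − 600 + 240 − 60 + 10 − 1 = 309.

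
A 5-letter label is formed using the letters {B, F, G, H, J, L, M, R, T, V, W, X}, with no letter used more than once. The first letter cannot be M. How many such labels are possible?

87120

The first letter has 12−1 = 11 choices (anything except M).
The remaining 4 letters are filled from the other 11 symbols without repetition: 11 × 10 × 9 × 8 = 7920.
Total: 11 × 7920 = 87120.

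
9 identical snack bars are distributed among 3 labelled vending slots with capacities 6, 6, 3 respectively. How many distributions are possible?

Without the upper bounds there are C(11,2) = 55 ways to split 9 among 3 vending slots.
Subtract solutions that violate a single cap (substitute x_i' = x_i − (cap_i+1)): x_1 ≥ 7 gives C(4,2) = 6; x_2 ≥ 7 gives C(4,2) = 6; x_3 ≥ 4 gives C(7,2) = 21. Together 33.
No two caps can be exceeded simultaneously, so the pair terms are all 0.
By inclusion–exclusion the count is 55 − 33 + 0 = 22.

22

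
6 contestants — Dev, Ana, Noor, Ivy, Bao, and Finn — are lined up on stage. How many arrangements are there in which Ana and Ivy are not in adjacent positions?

480

There are 6! = 720 arrangements in all. If Ana and Ivy are adjacent, merging them into one block gives 2·(5)! = 240 arrangements.
Complementary counting: 720 − 240 = 480.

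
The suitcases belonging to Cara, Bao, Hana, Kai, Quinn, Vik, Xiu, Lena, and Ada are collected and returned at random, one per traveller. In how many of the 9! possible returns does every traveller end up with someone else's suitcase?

Count assignments avoiding every fixed point. For any j of the 9 travellers fixed to their own suitcase, the other 9−j can be arranged in (9−j)! ways.
By inclusion–exclusion this is Σ_{j=0}^{9} (−1)^j C(9,j)·(9−j)!.
Computing: 362880 − 362880 + 181440 − 60480 + 15120 − 3024 + 504 − 72 + 9 − 1 = 133496.

133496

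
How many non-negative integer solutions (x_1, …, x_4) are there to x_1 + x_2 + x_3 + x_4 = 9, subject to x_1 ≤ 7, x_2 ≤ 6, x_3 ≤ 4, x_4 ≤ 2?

By stars and bars, unrestricted non-negative solutions to x_1+…+x_4 = 9 number C(9+3,3) = 220.
Subtract solutions that violate a single cap (substitute x_i' = x_i − (cap_i+1)): x_1 ≥ 8 gives C(4,3) = 4; x_2 ≥ 7 gives C(5,3) = 10; x_3 ≥ 5 gives C(7,3) = 35; x_4 ≥ 3 gives C(9,3) = 84. Together 133.
Add back pairs where two caps are both exceeded: 0 + 0 + 0 + 0 + 0 + 4 = 4.
By inclusion–exclusion the count is 220 − 133 + 4 = 91.

91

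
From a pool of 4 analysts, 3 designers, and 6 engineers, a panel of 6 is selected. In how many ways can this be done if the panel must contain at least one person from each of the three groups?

1416

Unrestricted: C(13,6) = 1716 ways to pick any 6 of the 13.
Subtract selections that omit an entire group: no analysts → C(9,6) = 84; no designers → C(10,6) = 210; no engineers → C(7,6) = 7.
Add back selections omitting two groups (i.e. drawn from a single group): C(4,6) + C(3,6) + C(6,6) = 1.
By inclusion–exclusion: 1716 − 301 + 1 = 1416.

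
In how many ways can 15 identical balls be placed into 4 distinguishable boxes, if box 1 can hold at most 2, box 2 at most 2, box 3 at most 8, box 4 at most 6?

18

Ignoring the caps, the number of non-negative solutions to x_1+…+x_4 = 15 is C(18,3) = 816.
Subtract solutions that violate a single cap (substitute x_i' = x_i − (cap_i+1)): x_1 ≥ 3 gives C(15,3) = 455; x_2 ≥ 3 gives C(15,3) = 455; x_3 ≥ 9 gives C(9,3) = 84; x_4 ≥ 7 gives C(11,3) = 165. Together 1159.
Add back pairs where two caps are both exceeded: 220 + 20 + 56 + 20 + 56 + 0 = 372.
Subtract triples: 1 + 10 + 0 + 0 = 11.
By inclusion–exclusion the count is 816 − 1159 + 372 − 11 = 18.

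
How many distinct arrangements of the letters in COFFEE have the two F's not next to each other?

Total arrangements of COFFEE: 6!/(2!·2!) = 180.
Arrangements with the F's together: treat FF as one letter, giving (5)!/(2!) = 60.
Subtracting, 180 − 60 = 120 arrangements keep the F's apart.

120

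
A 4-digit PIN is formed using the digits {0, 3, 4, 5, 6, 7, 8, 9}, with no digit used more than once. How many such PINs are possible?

1680

This is a permutation of 4 out of 8: P(8,4) = 8!/4!.
That product is 8 × 7 × 6 × 5 = 1680.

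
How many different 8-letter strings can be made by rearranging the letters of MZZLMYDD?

The 8 letters of MZZLMYDD have repeats: D appearing twice, M appearing twice, and Z appearing twice.
The number of distinct arrangements is 8!/(2!·2!·2!) = 40320/8 = 5040.

5040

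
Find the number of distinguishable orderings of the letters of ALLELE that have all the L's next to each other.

Treat the 3 copies of L as a single block. The multiset to arrange is then {LLL, A, E, E}, 4 items in all.
That gives (4)!/(2!) = 12 arrangements.

12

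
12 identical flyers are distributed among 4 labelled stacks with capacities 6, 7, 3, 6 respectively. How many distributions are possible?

Without the upper bounds there are C(15,3) = 455 ways to split 12 among 4 stacks.
Subtract solutions that violate a single cap (substitute x_i' = x_i − (cap_i+1)): x_1 ≥ 7 gives C(8,3) = 56; x_2 ≥ 8 gives C(7,3) = 35; x_3 ≥ 4 gives C(11,3) = 165; x_4 ≥ 7 gives C(8,3) = 56. Together 312.
Add back pairs where two caps are both exceeded: 0 + 4 + 0 + 1 + 0 + 4 = 9.
By inclusion–exclusion the count is 455 − 312 + 9 = 152.

152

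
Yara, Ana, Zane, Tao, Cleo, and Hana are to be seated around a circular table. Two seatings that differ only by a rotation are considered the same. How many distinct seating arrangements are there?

Around a circle, 6 distinct people have 6!/6 = (5)! = 120 rotationally distinct seatings.

120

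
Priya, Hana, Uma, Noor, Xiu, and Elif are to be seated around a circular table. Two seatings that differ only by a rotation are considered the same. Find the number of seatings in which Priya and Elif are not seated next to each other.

72

All circular seatings of 6 people number (5)! = 120.
Seatings with Priya beside Elif: treat them as a block with 2 internal orders, giving 2 × (4)! = 48.
Subtracting, 120 − 48 = 72.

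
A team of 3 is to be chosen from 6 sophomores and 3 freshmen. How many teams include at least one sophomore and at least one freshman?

With no constraint there are C(9,3) = 84 possible selections.
Subtract selections that omit an entire group: no sophomores → C(3,3) = 1; no freshmen → C(6,3) = 20.
Both groups omitted at once is impossible, so 84 − 21 = 63.

63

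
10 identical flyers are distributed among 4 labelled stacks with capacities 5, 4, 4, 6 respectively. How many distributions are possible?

120

By stars and bars, unrestricted non-negative solutions to x_1+…+x_4 = 10 number C(10+3,3) = 286.
Subtract solutions that violate a single cap (substitute x_i' = x_i − (cap_i+1)): x_1 ≥ 6 gives C(7,3) = 35; x_2 ≥ 5 gives C(8,3) = 56; x_3 ≥ 5 gives C(8,3) = 56; x_4 ≥ 7 gives C(6,3) = 20. Together 167.
Add back pairs where two caps are both exceeded: 0 + 0 + 0 + 1 + 0 + 0 = 1.
By inclusion–exclusion the count is 286 − 167 + 1 = 120.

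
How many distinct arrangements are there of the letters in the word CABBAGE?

1260

CABBAGE has 7 letters with A appearing twice and B appearing twice.
Dividing 7! = 5040 by 2!·2! = 4 for the repeated letters gives 1260.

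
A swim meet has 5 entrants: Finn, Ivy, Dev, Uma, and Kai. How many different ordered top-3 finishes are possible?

60

This is an ordered selection of 3 from 5: P(5,3).
That gives 5 × 4 × 3 = 60.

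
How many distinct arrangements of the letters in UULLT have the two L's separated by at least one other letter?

18

Total arrangements of UULLT: 5!/(2!·2!) = 30.
If the two L's are adjacent, glue them into one block, leaving 4 items to arrange: (4)!/(2!) = 12 ways.
Subtracting, 30 − 12 = 18 arrangements keep the L's apart.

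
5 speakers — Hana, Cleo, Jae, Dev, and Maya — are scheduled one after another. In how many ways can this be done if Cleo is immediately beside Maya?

48

Treat {Cleo, Maya} as a single unit. There are 4 units to order, and the pair itself can be ordered 2 ways.
That gives 2 × 4! = 2 × 24 = 48.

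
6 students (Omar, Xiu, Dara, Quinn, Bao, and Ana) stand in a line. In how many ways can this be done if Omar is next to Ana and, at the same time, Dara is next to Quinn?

Treat {Omar,Ana} as one block (2 orders) and {Dara,Quinn} as another (2 orders).
That leaves 4 units to arrange: 2 × 2 × 4! = 4 × 24 = 96.

96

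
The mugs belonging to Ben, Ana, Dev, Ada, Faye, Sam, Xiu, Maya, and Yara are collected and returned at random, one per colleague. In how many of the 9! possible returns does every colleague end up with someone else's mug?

133496

This is the derangement count D_9: permutations of 9 items with no fixed point.
By inclusion–exclusion this is Σ_{j=0}^{9} (−1)^j C(9,j)·(9−j)!.
Computing: 362880 − 362880 + 181440 − 60480 + 15120 − 3024 + 504 − 72 + 9 − 1 = 133496.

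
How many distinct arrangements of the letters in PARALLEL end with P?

Fix P in the last position and arrange the remaining 7 letters.
Those 7 letters have A appearing twice and L appearing 3 times, giving (7)!/(3!·2!) = 420.

420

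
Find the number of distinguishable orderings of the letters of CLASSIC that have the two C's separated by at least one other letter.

Total arrangements of CLASSIC: 7!/(2!·2!) = 1260.
If the two C's are adjacent, glue them into one block, leaving 6 items to arrange: (6)!/(2!) = 360 ways.
Hence 1260 − 360 = 900.

900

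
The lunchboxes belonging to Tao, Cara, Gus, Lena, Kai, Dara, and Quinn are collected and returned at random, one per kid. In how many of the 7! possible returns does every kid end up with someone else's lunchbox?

Count assignments avoiding every fixed point. For any j of the 7 kids fixed to their own lunchbox, the other 7−j can be arranged in (7−j)! ways.
By inclusion–exclusion this is Σ_{j=0}^{7} (−1)^j C(7,j)·(7−j)!.
Computing: 5040 − 5040 + 2520 − 840 + 210 − 42 + 7 − 1 = 1854.

1854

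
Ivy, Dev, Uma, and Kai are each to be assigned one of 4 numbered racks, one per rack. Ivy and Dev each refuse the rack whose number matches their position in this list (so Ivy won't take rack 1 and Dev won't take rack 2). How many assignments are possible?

14

Let Aᵢ (for i ∈ {1, 2}) be the placements that put person i in their forbidden rack. Any j of these fix j positions, leaving (4−j)! ways to fill the rest, and there are C(2,j) ways to pick which j.
By inclusion–exclusion, the number of valid placements is Σ_{j=0}^{2} (−1)^j C(2,j)·(4−j)!.
Computing: 24 − 12 + 2 = 14.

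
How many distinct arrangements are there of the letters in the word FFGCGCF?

The 7 letters of FFGCGCF have repeats: C appearing twice, F appearing 3 times, and G appearing twice.
Dividing 7! = 5040 by 3!·2!·2! = 24 for the repeated letters gives 210.

210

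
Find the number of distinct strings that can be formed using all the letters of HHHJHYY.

Letter multiplicities in HHHJHYY: H×4, J×1, Y×2.
The number of distinct arrangements is 7!/(4!·2!) = 5040/48 = 105.

105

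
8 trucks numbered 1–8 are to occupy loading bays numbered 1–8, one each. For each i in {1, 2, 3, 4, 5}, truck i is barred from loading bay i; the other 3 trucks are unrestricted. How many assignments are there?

Let Aᵢ (for 1 ≤ i ≤ 5) be the placements that put truck i in its forbidden loading bay. Any j of these fix j positions, leaving (8−j)! ways to fill the rest, and there are C(5,j) ways to pick which j.
By inclusion–exclusion, the number of valid placements is Σ_{j=0}^{5} (−1)^j C(5,j)·(8−j)!.
Computing: 40320 − 25200 + 7200 − 1200 + 120 − 6 = 21234.

21234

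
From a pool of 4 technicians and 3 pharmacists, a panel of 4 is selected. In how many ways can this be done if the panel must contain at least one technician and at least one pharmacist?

34

Total 4-person selections from all 7: C(7,4) = 35.
Subtract selections that omit an entire group: no technicians → C(3,4) = 0; no pharmacists → C(4,4) = 1.
Both groups omitted at once is impossible, so 35 − 1 = 34.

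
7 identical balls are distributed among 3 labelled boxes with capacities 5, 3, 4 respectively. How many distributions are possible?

17

Ignoring the caps, the number of non-negative solutions to x_1+…+x_3 = 7 is C(9,2) = 36.
Subtract solutions that violate a single cap (substitute x_i' = x_i − (cap_i+1)): x_1 ≥ 6 gives C(3,2) = 3; x_2 ≥ 4 gives C(5,2) = 10; x_3 ≥ 5 gives C(4,2) = 6. Together 19.
No two caps can be exceeded simultaneously, so the pair terms are all 0.
By inclusion–exclusion the count is 36 − 19 + 0 = 17.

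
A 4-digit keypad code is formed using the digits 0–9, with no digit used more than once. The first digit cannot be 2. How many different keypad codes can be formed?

The first digit has 10−1 = 9 choices (anything except 2).
The remaining 3 digits are filled from the other 9 symbols without repetition: 9 × 8 × 7 = 504.
Total: 9 × 504 = 4536.

4536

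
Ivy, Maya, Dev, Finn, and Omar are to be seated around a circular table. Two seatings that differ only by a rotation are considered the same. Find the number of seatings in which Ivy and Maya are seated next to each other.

Treat {Ivy, Maya} as one unit (2 internal orders) and seat the resulting 4 units around the table: (3)! circular arrangements.
So 2 × (3)! = 2 × 6 = 12.

12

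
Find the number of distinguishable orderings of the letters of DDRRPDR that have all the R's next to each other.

Treat the 3 copies of R as a single block. The multiset to arrange is then {RRR, D, D, D, P}, 5 items in all.
That gives (5)!/(3!) = 20 arrangements.

20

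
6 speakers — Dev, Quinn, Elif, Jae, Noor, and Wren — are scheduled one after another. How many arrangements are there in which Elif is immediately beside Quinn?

240

Glue Elif and Quinn into one block (2 internal orders), leaving 5 units to arrange in a row.
That gives 2 × 5! = 2 × 120 = 240.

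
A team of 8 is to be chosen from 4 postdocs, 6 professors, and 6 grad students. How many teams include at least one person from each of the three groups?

With no constraint there are C(16,8) = 12870 possible selections.
Selections missing a whole group: no postdocs → C(12,8) = 495; no professors → C(10,8) = 45; no grad students → C(10,8) = 45.
Add back selections omitting two groups (i.e. drawn from a single group): C(4,8) + C(6,8) + C(6,8) = 0.
By inclusion–exclusion: 12870 − 585 + 0 = 12285.

12285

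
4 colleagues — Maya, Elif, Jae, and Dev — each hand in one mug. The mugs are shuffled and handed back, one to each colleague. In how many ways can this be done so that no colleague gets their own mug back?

Count assignments avoiding every fixed point. For any j of the 4 colleagues fixed to their own mug, the other 4−j can be arranged in (4−j)! ways.
By inclusion–exclusion this is Σ_{j=0}^{4} (−1)^j C(4,j)·(4−j)!.
Computing: 24 − 24 + 12 − 4 + 1 = 9.

9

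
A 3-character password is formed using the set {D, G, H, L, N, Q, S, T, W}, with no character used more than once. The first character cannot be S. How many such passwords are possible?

448

The first character has 9−1 = 8 choices (anything except S).
The remaining 2 characters are filled from the other 8 symbols without repetition: 8 × 7 = 56.
Total: 8 × 56 = 448.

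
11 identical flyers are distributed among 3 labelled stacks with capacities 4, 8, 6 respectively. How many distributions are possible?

Ignoring the caps, the number of non-negative solutions to x_1+…+x_3 = 11 is C(13,2) = 78.
Subtract solutions that violate a single cap (substitute x_i' = x_i − (cap_i+1)): x_1 ≥ 5 gives C(8,2) = 28; x_2 ≥ 9 gives C(4,2) = 6; x_3 ≥ 7 gives C(6,2) = 15. Together 49.
No two caps can be exceeded simultaneously, so the pair terms are all 0.
By inclusion–exclusion the count is 78 − 49 + 0 = 29.

29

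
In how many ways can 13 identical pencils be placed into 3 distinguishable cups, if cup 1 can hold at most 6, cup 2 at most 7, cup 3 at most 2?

Ignoring the caps, the number of non-negative solutions to x_1+…+x_3 = 13 is C(15,2) = 105.
Subtract solutions that violate a single cap (substitute x_i' = x_i − (cap_i+1)): x_1 ≥ 7 gives C(8,2) = 28; x_2 ≥ 8 gives C(7,2) = 21; x_3 ≥ 3 gives C(12,2) = 66. Together 115.
Add back pairs where two caps are both exceeded: 0 + 10 + 6 = 16.
By inclusion–exclusion the count is 105 − 115 + 16 = 6.

6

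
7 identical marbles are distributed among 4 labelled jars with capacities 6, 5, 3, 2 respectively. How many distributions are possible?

61

Ignoring the caps, the number of non-negative solutions to x_1+…+x_4 = 7 is C(10,3) = 120.
Subtract solutions that violate a single cap (substitute x_i' = x_i − (cap_i+1)): x_1 ≥ 7 gives C(3,3) = 1; x_2 ≥ 6 gives C(4,3) = 4; x_3 ≥ 4 gives C(6,3) = 20; x_4 ≥ 3 gives C(7,3) = 35. Together 60.
Add back pairs where two caps are both exceeded: 0 + 0 + 0 + 0 + 0 + 1 = 1.
By inclusion–exclusion the count is 120 − 60 + 1 = 61.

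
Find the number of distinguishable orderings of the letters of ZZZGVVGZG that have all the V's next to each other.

Treat the 2 copies of V as a single block. The multiset to arrange is then {VV, G, G, G, Z, Z, Z, Z}, 8 items in all.
That gives (8)!/(4!·3!) = 280 arrangements.

280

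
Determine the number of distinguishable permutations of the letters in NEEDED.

60

Letter multiplicities in NEEDED: D×2, E×3, N×1.
The number of distinct arrangements is 6!/(3!·2!) = 720/12 = 60.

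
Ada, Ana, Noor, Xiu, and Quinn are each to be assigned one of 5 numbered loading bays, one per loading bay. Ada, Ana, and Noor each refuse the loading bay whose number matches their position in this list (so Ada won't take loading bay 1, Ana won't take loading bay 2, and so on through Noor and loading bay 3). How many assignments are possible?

64

Let Aᵢ (for i ∈ {1, 2, 3}) be the placements that put person i in their forbidden loading bay. Any j of these fix j positions, leaving (5−j)! ways to fill the rest, and there are C(3,j) ways to pick which j.
By inclusion–exclusion, the number of valid placements is Σ_{j=0}^{3} (−1)^j C(3,j)·(5−j)!.
Computing: 120 − 72 + 18 − 2 = 64.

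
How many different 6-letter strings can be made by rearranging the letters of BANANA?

BANANA has 6 letters with A appearing 3 times and N appearing twice.
The number of distinct arrangements is 6!/(3!·2!) = 720/12 = 60.

60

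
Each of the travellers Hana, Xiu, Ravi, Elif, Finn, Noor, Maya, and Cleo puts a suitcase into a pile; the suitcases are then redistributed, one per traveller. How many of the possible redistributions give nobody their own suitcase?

14833

Let Aᵢ be the assignments in which traveller i gets their own suitcase. We want the size of the complement of A₁∪…∪A_8.
By inclusion–exclusion this is Σ_{j=0}^{8} (−1)^j C(8,j)·(8−j)!.
Computing: 40320 − 40320 + 20160 − 6720 + 1680 − 336 + 56 − 8 + 1 = 14833.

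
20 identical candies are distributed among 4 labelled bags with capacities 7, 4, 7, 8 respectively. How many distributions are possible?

Without the upper bounds there are C(23,3) = 1771 ways to split 20 among 4 bags.
Subtract solutions that violate a single cap (substitute x_i' = x_i − (cap_i+1)): x_1 ≥ 8 gives C(15,3) = 455; x_2 ≥ 5 gives C(18,3) = 816; x_3 ≥ 8 gives C(15,3) = 455; x_4 ≥ 9 gives C(14,3) = 364. Together 2090.
Add back pairs where two caps are both exceeded: 120 + 35 + 20 + 120 + 84 + 20 = 399.
By inclusion–exclusion the count is 1771 − 2090 + 399 = 80.

80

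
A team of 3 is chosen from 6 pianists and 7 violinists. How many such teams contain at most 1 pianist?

161

Split by how many pianists are chosen (0 through 1).
Sum: C(6,0)·C(7,3) + C(6,1)·C(7,2) = 35 + 126 = 161.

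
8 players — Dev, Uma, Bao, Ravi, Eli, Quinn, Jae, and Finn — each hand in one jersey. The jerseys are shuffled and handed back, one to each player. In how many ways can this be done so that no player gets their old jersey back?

Let Aᵢ be the assignments in which player i gets their old jersey. We want the size of the complement of A₁∪…∪A_8.
By inclusion–exclusion this is Σ_{j=0}^{8} (−1)^j C(8,j)·(8−j)!.
Computing: 40320 − 40320 + 20160 − 6720 + 1680 − 336 + 56 − 8 + 1 = 14833.

14833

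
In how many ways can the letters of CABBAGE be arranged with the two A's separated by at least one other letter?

There are 7!/(2!·2!) = 1260 arrangements of CABBAGE in total.
If the two A's are adjacent, glue them into one block, leaving 6 items to arrange: (6)!/(2!) = 360 ways.
Subtracting, 1260 − 360 = 900 arrangements keep the A's apart.

900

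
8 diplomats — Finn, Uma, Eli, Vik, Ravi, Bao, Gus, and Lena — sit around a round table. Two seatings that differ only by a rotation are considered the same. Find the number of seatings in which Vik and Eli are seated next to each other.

Glue Vik and Eli into a block (2 internal orders). Seating 7 units around a circle gives (6)! arrangements.
So 2 × (6)! = 2 × 720 = 1440.

1440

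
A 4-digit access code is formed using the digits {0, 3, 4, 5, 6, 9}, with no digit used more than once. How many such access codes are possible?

With no repetition, fill the 4 digits in order: 6 choices, then 5, down to 3.
That product is 6 × 5 × 4 × 3 = 360.

360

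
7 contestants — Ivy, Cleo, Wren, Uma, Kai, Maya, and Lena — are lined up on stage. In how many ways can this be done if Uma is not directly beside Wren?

3600

There are 7! = 5040 arrangements in all. If Uma and Wren are adjacent, merging them into one block gives 2·(6)! = 1440 arrangements.
Complementary counting: 5040 − 1440 = 3600.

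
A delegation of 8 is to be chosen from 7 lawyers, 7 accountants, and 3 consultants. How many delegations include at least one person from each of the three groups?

With no constraint there are C(17,8) = 24310 possible selections.
Subtract selections that omit an entire group: no lawyers → C(10,8) = 45; no accountants → C(10,8) = 45; no consultants → C(14,8) = 3003.
Add back selections omitting two groups (i.e. drawn from a single group): C(7,8) + C(7,8) + C(3,8) = 0.
By inclusion–exclusion: 24310 − 3093 + 0 = 21217.

21217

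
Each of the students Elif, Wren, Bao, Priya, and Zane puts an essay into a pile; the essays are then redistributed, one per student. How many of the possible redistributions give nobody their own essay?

44

Count assignments avoiding every fixed point. For any j of the 5 students fixed to their own essay, the other 5−j can be arranged in (5−j)! ways.
By inclusion–exclusion this is Σ_{j=0}^{5} (−1)^j C(5,j)·(5−j)!.
Computing: 120 − 120 + 60 − 20 + 5 − 1 = 44.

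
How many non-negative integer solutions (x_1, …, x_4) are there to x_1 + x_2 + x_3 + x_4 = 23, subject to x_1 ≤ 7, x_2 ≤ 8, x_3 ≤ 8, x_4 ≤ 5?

By stars and bars, unrestricted non-negative solutions to x_1+…+x_4 = 23 number C(23+3,3) = 2600.
Subtract solutions that violate a single cap (substitute x_i' = x_i − (cap_i+1)): x_1 ≥ 8 gives C(18,3) = 816; x_2 ≥ 9 gives C(17,3) = 680; x_3 ≥ 9 gives C(17,3) = 680; x_4 ≥ 6 gives C(20,3) = 1140. Together 3316.
Add back pairs where two caps are both exceeded: 84 + 84 + 220 + 56 + 165 + 165 = 774.
Subtract triples: 0 + 1 + 1 + 0 = 2.
By inclusion–exclusion the count is 2600 − 3316 + 774 − 2 = 56.

56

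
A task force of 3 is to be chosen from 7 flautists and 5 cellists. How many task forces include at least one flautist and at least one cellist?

175

Unrestricted: C(12,3) = 220 ways to pick any 3 of the 12.
Subtract selections that omit an entire group: no flautists → C(5,3) = 10; no cellists → C(7,3) = 35.
Both groups omitted at once is impossible, so 220 − 45 = 175.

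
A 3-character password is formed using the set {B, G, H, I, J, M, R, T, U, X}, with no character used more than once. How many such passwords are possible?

720

With no repetition, fill the 3 characters in order: 10 choices, then 9, down to 8.
That product is 10 × 9 × 8 = 720.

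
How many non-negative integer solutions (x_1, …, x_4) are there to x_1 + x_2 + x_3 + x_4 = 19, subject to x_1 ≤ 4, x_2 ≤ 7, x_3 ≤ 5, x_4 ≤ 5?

Without the upper bounds there are C(22,3) = 1540 ways to split 19 among 4 variables.
Subtract solutions that violate a single cap (substitute x_i' = x_i − (cap_i+1)): x_1 ≥ 5 gives C(17,3) = 680; x_2 ≥ 8 gives C(14,3) = 364; x_3 ≥ 6 gives C(16,3) = 560; x_4 ≥ 6 gives C(16,3) = 560. Together 2164.
Add back pairs where two caps are both exceeded: 84 + 165 + 165 + 56 + 56 + 120 = 646.
Subtract triples: 1 + 1 + 10 + 0 = 12.
By inclusion–exclusion the count is 1540 − 2164 + 646 − 12 = 10.

10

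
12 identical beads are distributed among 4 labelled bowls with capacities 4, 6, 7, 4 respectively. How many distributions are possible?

136

By stars and bars, unrestricted non-negative solutions to x_1+…+x_4 = 12 number C(12+3,3) = 455.
Subtract solutions that violate a single cap (substitute x_i' = x_i − (cap_i+1)): x_1 ≥ 5 gives C(10,3) = 120; x_2 ≥ 7 gives C(8,3) = 56; x_3 ≥ 8 gives C(7,3) = 35; x_4 ≥ 5 gives C(10,3) = 120. Together 331.
Add back pairs where two caps are both exceeded: 1 + 0 + 10 + 0 + 1 + 0 = 12.
By inclusion–exclusion the count is 455 − 331 + 12 = 136.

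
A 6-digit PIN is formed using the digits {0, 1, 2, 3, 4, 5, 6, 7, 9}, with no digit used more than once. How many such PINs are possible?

This is a permutation of 6 out of 9: P(9,6) = 9!/3!.
9 × 8 × 7 × 6 × 5 × 4 = 60480.

60480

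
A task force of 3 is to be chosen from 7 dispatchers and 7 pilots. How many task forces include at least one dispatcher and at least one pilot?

294

Total 3-person selections from all 14: C(14,3) = 364.
Selections missing a whole group: no dispatchers → C(7,3) = 35; no pilots → C(7,3) = 35.
Both groups omitted at once is impossible, so 364 − 70 = 294.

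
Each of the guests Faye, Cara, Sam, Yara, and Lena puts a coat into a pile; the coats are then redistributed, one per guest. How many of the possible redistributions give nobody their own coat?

This is the derangement count D_5: permutations of 5 items with no fixed point.
By inclusion–exclusion this is Σ_{j=0}^{5} (−1)^j C(5,j)·(5−j)!.
Computing: 120 − 120 + 60 − 20 + 5 − 1 = 44.

44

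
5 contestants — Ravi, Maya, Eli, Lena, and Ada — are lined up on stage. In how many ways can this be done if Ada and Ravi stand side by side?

Treat {Ada, Ravi} as a single unit. There are 4 units to order, and the pair itself can be ordered 2 ways.
That gives 2 × 4! = 2 × 24 = 48.

48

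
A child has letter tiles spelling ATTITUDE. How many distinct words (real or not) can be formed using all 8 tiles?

6720

The 8 letters of ATTITUDE have repeats: T appearing 3 times.
So there are 8! / (3!) = 6720 distinguishable arrangements.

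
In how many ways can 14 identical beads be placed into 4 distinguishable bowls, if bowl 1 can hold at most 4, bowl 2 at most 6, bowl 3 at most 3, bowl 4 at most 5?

34

Ignoring the caps, the number of non-negative solutions to x_1+…+x_4 = 14 is C(17,3) = 680.
Subtract solutions that violate a single cap (substitute x_i' = x_i − (cap_i+1)): x_1 ≥ 5 gives C(12,3) = 220; x_2 ≥ 7 gives C(10,3) = 120; x_3 ≥ 4 gives C(13,3) = 286; x_4 ≥ 6 gives C(11,3) = 165. Together 791.
Add back pairs where two caps are both exceeded: 10 + 56 + 20 + 20 + 4 + 35 = 145.
By inclusion–exclusion the count is 680 − 791 + 145 = 34.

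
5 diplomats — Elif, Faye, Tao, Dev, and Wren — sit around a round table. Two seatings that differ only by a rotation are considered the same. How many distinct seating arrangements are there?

Around a circle, 5 distinct people have 5!/5 = (4)! = 24 rotationally distinct seatings.

24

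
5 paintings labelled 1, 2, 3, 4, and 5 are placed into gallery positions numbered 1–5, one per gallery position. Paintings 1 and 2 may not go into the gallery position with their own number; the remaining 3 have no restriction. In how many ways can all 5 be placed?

Let Aᵢ (for i ∈ {1, 2}) be the placements that put painting i in its forbidden gallery position. Any j of these fix j positions, leaving (5−j)! ways to fill the rest, and there are C(2,j) ways to pick which j.
By inclusion–exclusion, the number of valid placements is Σ_{j=0}^{2} (−1)^j C(2,j)·(5−j)!.
Computing: 120 − 48 + 6 = 78.

78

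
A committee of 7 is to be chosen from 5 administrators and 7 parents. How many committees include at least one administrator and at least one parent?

791

With no constraint there are C(12,7) = 792 possible selections.
Subtract selections that omit an entire group: no administrators → C(7,7) = 1; no parents → C(5,7) = 0.
Both groups omitted at once is impossible, so 792 − 1 = 791.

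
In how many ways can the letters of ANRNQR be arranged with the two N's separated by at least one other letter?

Total arrangements of ANRNQR: 6!/(2!·2!) = 180.
Arrangements with the N's together: treat NN as one letter, giving (5)!/(2!) = 60.
Subtracting, 180 − 60 = 120 arrangements keep the N's apart.

120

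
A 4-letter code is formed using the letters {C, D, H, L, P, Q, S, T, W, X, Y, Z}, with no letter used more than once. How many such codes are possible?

11880

With no repetition, fill the 4 letters in order: 12 choices, then 11, down to 9.
That product is 12 × 11 × 10 × 9 = 11880.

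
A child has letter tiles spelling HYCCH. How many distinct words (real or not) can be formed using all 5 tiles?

Letter multiplicities in HYCCH: C×2, H×2, Y×1.
The number of distinct arrangements is 5!/(2!·2!) = 120/4 = 30.

30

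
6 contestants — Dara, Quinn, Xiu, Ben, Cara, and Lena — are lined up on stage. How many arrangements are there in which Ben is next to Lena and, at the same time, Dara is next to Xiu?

Treat {Ben,Lena} as one block (2 orders) and {Dara,Xiu} as another (2 orders).
That leaves 4 units to arrange: 2 × 2 × 4! = 4 × 24 = 96.

96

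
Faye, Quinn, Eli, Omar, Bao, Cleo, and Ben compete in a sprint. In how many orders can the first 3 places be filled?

210

There are 7 choices for 1st place, 6 for 2nd, and 5 for 3rd.
That gives 7 × 6 × 5 = 210.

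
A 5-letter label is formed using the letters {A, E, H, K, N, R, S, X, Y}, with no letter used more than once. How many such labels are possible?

Choose and order 5 of the 9 symbols: the first letter has 9 options, the next 8, and so on down to 5.
That product is 9 × 8 × 7 × 6 × 5 = 15120.

15120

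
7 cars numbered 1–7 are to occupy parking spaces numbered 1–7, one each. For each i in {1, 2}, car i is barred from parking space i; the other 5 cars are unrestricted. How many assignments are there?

Let Aᵢ (for i ∈ {1, 2}) be the placements that put car i in its forbidden parking space. Any j of these fix j positions, leaving (7−j)! ways to fill the rest, and there are C(2,j) ways to pick which j.
By inclusion–exclusion, the number of valid placements is Σ_{j=0}^{2} (−1)^j C(2,j)·(7−j)!.
Computing: 5040 − 1440 + 120 = 3720.

3720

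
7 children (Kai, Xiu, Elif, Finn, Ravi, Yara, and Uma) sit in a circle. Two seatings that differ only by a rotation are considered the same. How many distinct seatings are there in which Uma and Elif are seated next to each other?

240

Glue Uma and Elif into a block (2 internal orders). Seating 6 units around a circle gives (5)! arrangements.
So 2 × (5)! = 2 × 120 = 240.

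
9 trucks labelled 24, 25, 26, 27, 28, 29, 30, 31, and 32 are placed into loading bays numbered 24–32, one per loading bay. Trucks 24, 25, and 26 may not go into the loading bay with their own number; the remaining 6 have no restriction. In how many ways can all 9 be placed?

Let Aᵢ (for i ∈ {24, 25, 26}) be the placements that put truck i in its forbidden loading bay. Any j of these fix j positions, leaving (9−j)! ways to fill the rest, and there are C(3,j) ways to pick which j.
By inclusion–exclusion, the number of valid placements is Σ_{j=0}^{3} (−1)^j C(3,j)·(9−j)!.
Computing: 362880 − 120960 + 15120 − 720 = 256320.

256320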